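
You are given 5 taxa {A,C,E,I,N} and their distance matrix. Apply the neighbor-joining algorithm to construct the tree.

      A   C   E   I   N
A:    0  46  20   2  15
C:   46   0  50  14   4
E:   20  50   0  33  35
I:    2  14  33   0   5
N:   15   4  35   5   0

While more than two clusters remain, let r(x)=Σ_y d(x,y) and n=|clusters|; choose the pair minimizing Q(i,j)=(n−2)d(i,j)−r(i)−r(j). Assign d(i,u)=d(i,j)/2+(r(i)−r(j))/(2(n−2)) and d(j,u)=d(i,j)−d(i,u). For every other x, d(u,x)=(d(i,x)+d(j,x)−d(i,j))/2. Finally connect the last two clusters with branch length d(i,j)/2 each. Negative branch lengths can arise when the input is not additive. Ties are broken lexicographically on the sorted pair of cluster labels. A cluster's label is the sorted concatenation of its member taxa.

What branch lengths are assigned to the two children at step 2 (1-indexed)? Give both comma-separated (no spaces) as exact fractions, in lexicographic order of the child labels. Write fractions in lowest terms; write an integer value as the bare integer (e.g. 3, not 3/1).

1. join A+E (d=20, Q=-161) ⇒ AE; edges |A|=5/6, |E|=115/6
  updated: d(AE,C)=38, d(AE,I)=15/2, d(AE,N)=15
2. join AE+I (d=15/2, Q=-72) ⇒ AEI; edges |AE|=49/4, |I|=-19/4
  updated: d(AEI,C)=89/4, d(AEI,N)=25/4
3. join AEI+C (d=89/4, Q=-65/2) ⇒ ACEI; edges |AEI|=49/4, |C|=10
  updated: d(ACEI,N)=-6
4. join ACEI+N (d=-6) ⇒ ACEIN; edges |ACEI|=-3, |N|=-3
final tree: ((((A:5/6,E:115/6):49/4,I:-19/4):49/4,C:10):-3,N:-3)
total length: 175/4

49/4,-19/4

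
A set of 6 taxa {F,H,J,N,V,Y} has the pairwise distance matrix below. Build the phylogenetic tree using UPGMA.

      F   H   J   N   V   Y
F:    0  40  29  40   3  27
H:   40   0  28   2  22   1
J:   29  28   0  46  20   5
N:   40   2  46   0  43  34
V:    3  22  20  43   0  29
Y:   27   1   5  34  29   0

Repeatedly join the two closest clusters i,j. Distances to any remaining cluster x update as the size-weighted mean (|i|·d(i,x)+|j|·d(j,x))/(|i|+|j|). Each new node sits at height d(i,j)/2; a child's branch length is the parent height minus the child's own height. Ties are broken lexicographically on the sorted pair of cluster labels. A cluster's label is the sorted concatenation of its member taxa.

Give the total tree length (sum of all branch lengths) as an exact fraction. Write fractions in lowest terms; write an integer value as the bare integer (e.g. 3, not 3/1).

331/6

iteration 1: select H,Y (d=1); attach at lengths (1/2, 1/2); label the merged cluster HY
  updated: d(F,HY)=67/2, d(HY,J)=33/2, d(HY,N)=18, d(HY,V)=51/2
iteration 2: select F,V (d=3); attach at lengths (3/2, 3/2); label the merged cluster FV
  updated: d(FV,HY)=59/2, d(FV,J)=49/2, d(FV,N)=83/2
iteration 3: select HY,J (d=33/2); attach at lengths (31/4, 33/4); label the merged cluster HJY
  updated: d(FV,HJY)=167/6, d(HJY,N)=82/3
iteration 4: select HJY,N (d=82/3); attach at lengths (65/12, 41/3); label the merged cluster HJNY
  updated: d(FV,HJNY)=125/4
iteration 5: select FV,HJNY (d=125/4); attach at lengths (113/8, 47/24); label the merged cluster FHJNVY
final tree: ((F:3/2,V:3/2):113/8,(((H:1/2,Y:1/2):31/4,J:33/4):65/12,N:41/3):47/24)
total length: 331/6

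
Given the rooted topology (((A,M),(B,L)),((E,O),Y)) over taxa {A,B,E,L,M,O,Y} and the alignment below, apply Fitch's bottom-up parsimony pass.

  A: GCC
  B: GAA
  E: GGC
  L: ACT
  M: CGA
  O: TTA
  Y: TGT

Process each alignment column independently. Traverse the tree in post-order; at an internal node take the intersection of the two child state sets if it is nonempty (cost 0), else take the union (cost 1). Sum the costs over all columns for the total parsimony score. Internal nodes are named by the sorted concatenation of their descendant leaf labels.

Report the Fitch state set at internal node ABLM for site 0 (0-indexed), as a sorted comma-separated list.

G

[col 0] AM: children A:{G}, M:{C} ∪→ {C,G}; cost 1
[col 0] BL: children B:{G}, L:{A} ∪→ {A,G}; cost 1
[col 0] ABLM: children AM:{C,G}, BL:{A,G} ∩→ {G}; cost 0
[col 0] EO: children E:{G}, O:{T} ∪→ {G,T}; cost 1
[col 0] EOY: children EO:{G,T}, Y:{T} ∩→ {T}; cost 0
[col 0] ABELMOY: children ABLM:{G}, EOY:{T} ∪→ {G,T}; cost 1
[col 1] AM: children A:{C}, M:{G} ∪→ {C,G}; cost 1
[col 1] BL: children B:{A}, L:{C} ∪→ {A,C}; cost 1
[col 1] ABLM: children AM:{C,G}, BL:{A,C} ∩→ {C}; cost 0
[col 1] EO: children E:{G}, O:{T} ∪→ {G,T}; cost 1
[col 1] EOY: children EO:{G,T}, Y:{G} ∩→ {G}; cost 0
[col 1] ABELMOY: children ABLM:{C}, EOY:{G} ∪→ {C,G}; cost 1
[col 2] AM: children A:{C}, M:{A} ∪→ {A,C}; cost 1
[col 2] BL: children B:{A}, L:{T} ∪→ {A,T}; cost 1
[col 2] ABLM: children AM:{A,C}, BL:{A,T} ∩→ {A}; cost 0
[col 2] EO: children E:{C}, O:{A} ∪→ {A,C}; cost 1
[col 2] EOY: children EO:{A,C}, Y:{T} ∪→ {A,C,T}; cost 1
[col 2] ABELMOY: children ABLM:{A}, EOY:{A,C,T} ∩→ {A}; cost 0
per-site changes: [4, 4, 4]; total = 12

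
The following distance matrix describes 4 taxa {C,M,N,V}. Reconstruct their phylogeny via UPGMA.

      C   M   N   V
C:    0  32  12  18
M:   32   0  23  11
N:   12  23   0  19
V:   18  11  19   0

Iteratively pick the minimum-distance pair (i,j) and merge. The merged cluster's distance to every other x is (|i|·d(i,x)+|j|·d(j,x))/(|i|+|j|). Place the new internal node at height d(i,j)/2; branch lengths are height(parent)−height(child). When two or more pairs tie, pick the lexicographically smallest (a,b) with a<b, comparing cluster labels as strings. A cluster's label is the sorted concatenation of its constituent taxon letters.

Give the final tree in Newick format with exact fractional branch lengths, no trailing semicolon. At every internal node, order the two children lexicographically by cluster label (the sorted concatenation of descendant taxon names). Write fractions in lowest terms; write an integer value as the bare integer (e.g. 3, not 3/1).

step 1: merge (M,V) at d=11; branch lengths M→11/2, V→11/2; new cluster MV
  updated: d(C,MV)=25, d(MV,N)=21
step 2: merge (C,N) at d=12; branch lengths C→6, N→6; new cluster CN
  updated: d(CN,MV)=23
step 3: merge (CN,MV) at d=23; branch lengths CN→11/2, MV→6; new cluster CMNV
final tree: ((C:6,N:6):11/2,(M:11/2,V:11/2):6)
total length: 69/2

((C:6,N:6):11/2,(M:11/2,V:11/2):6)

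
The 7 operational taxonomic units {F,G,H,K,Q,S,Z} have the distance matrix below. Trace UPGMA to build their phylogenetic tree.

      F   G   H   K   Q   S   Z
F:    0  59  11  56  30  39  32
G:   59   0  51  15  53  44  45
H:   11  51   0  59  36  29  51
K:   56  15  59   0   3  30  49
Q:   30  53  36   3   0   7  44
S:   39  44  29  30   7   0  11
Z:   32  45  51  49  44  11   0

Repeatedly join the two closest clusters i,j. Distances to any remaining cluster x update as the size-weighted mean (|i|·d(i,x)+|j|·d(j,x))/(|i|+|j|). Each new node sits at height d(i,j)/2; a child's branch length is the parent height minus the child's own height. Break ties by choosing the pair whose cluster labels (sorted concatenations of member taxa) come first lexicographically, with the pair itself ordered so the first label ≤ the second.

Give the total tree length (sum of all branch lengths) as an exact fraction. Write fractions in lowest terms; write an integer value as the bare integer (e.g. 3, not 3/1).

3703/40

step 1: merge (K,Q) at d=3; branch lengths K→3/2, Q→3/2; new cluster KQ
  updated: d(F,KQ)=43, d(G,KQ)=34, d(H,KQ)=95/2, d(KQ,S)=37/2, d(KQ,Z)=93/2
step 2: merge (F,H) at d=11; branch lengths F→11/2, H→11/2; new cluster FH
  updated: d(FH,G)=55, d(FH,KQ)=181/4, d(FH,S)=34, d(FH,Z)=83/2
step 3: merge (S,Z) at d=11; branch lengths S→11/2, Z→11/2; new cluster SZ
  updated: d(FH,SZ)=151/4, d(G,SZ)=89/2, d(KQ,SZ)=65/2
step 4: merge (KQ,SZ) at d=65/2; branch lengths KQ→59/4, SZ→43/4; new cluster KQSZ
  updated: d(FH,KQSZ)=83/2, d(G,KQSZ)=157/4
step 5: merge (G,KQSZ) at d=157/4; branch lengths G→157/8, KQSZ→27/8; new cluster GKQSZ
  updated: d(FH,GKQSZ)=221/5
step 6: merge (FH,GKQSZ) at d=221/5; branch lengths FH→83/5, GKQSZ→99/40; new cluster FGHKQSZ
final tree: ((F:11/2,H:11/2):83/5,(G:157/8,((K:3/2,Q:3/2):59/4,(S:11/2,Z:11/2):43/4):27/8):99/40)
total length: 3703/40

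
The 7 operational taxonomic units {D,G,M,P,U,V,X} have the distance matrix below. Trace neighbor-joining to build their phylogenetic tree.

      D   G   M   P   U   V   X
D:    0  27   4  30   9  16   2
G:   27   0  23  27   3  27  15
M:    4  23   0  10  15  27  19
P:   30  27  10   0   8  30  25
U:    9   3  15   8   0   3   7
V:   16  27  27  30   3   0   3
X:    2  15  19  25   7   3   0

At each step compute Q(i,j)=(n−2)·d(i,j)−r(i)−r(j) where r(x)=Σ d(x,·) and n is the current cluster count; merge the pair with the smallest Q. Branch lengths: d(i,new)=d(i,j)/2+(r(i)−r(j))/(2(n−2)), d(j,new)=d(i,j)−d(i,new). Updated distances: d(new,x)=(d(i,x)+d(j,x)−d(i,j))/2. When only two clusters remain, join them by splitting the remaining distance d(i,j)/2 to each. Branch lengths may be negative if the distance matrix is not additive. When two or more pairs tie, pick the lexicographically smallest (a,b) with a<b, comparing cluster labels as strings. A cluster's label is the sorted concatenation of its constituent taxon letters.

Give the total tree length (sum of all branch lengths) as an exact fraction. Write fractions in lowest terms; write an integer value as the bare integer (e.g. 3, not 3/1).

639/16

iteration 1: select M,P (d=10, Q=-178); attach at lengths (9/5, 41/5); label the merged cluster MP
  updated: d(D,MP)=12, d(G,MP)=20, d(MP,U)=13/2, d(MP,V)=47/2, d(MP,X)=17
iteration 2: select G,U (d=3, Q=-217/2); attach at lengths (151/16, -103/16); label the merged cluster GU
  updated: d(D,GU)=33/2, d(GU,MP)=47/4, d(GU,V)=27/2, d(GU,X)=19/2
iteration 3: select GU,MP (d=47/4, Q=-321/4); attach at lengths (89/24, 193/24); label the merged cluster GMPU
  updated: d(D,GMPU)=67/8, d(GMPU,V)=101/8, d(GMPU,X)=59/8
iteration 4: select D,GMPU (d=67/8, Q=-38); attach at lengths (59/16, 75/16); label the merged cluster DGMPU
  updated: d(DGMPU,V)=81/8, d(DGMPU,X)=1/2
iteration 5: select DGMPU,V (d=81/8, Q=-109/8); attach at lengths (61/16, 101/16); label the merged cluster DGMPUV
  updated: d(DGMPUV,X)=-53/16
iteration 6: select DGMPUV,X (d=-53/16); attach at lengths (-53/32, -53/32); label the merged cluster DGMPUVX
final tree: (((D:59/16,((G:151/16,U:-103/16):89/24,(M:9/5,P:41/5):193/24):75/16):61/16,V:101/16):-53/32,X:-53/32)
total length: 639/16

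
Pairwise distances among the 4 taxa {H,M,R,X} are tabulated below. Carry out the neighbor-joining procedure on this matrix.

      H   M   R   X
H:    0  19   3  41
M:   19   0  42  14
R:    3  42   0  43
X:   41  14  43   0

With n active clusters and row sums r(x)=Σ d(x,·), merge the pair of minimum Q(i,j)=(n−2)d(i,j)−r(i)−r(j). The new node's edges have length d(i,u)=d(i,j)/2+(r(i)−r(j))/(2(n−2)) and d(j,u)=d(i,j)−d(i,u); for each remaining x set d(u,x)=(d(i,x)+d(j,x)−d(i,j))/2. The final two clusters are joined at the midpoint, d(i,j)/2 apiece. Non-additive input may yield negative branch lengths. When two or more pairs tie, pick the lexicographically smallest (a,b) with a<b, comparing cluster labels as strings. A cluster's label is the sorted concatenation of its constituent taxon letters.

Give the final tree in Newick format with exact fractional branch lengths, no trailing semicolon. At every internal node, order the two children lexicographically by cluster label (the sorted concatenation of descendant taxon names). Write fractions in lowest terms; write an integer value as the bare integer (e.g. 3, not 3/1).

(((H:-19/4,R:31/4):111/4,M:5/4):51/8,X:51/8)

step 1: merge (H,R) at d=3, Q=-145; branch lengths H→-19/4, R→31/4; new cluster HR
  updated: d(HR,M)=29, d(HR,X)=81/2
step 2: merge (HR,M) at d=29, Q=-167/2; branch lengths HR→111/4, M→5/4; new cluster HMR
  updated: d(HMR,X)=51/4
step 3: merge (HMR,X) at d=51/4; branch lengths HMR→51/8, X→51/8; new cluster HMRX
final tree: (((H:-19/4,R:31/4):111/4,M:5/4):51/8,X:51/8)
total length: 179/4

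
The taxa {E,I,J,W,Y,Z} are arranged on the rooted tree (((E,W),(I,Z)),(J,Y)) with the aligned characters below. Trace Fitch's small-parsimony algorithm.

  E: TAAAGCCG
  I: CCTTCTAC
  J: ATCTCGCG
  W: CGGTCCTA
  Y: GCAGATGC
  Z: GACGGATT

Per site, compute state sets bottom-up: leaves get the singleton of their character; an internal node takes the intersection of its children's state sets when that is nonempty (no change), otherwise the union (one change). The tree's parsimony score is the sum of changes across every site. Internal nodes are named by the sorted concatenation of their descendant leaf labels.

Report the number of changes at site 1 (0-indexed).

EW@0: {T} ∪ {C} = {C,T} (union, +1)
IZ@0: {C} ∪ {G} = {C,G} (union, +1)
EIWZ@0: {C,T} ∩ {C,G} = {C} (intersection, +0)
JY@0: {A} ∪ {G} = {A,G} (union, +1)
EIJWYZ@0: {C} ∪ {A,G} = {A,C,G} (union, +1)
EW@1: {A} ∪ {G} = {A,G} (union, +1)
IZ@1: {C} ∪ {A} = {A,C} (union, +1)
EIWZ@1: {A,G} ∩ {A,C} = {A} (intersection, +0)
JY@1: {T} ∪ {C} = {C,T} (union, +1)
EIJWYZ@1: {A} ∪ {C,T} = {A,C,T} (union, +1)
EW@2: {A} ∪ {G} = {A,G} (union, +1)
IZ@2: {T} ∪ {C} = {C,T} (union, +1)
EIWZ@2: {A,G} ∪ {C,T} = {A,C,G,T} (union, +1)
JY@2: {C} ∪ {A} = {A,C} (union, +1)
EIJWYZ@2: {A,C,G,T} ∩ {A,C} = {A,C} (intersection, +0)
EW@3: {A} ∪ {T} = {A,T} (union, +1)
IZ@3: {T} ∪ {G} = {G,T} (union, +1)
EIWZ@3: {A,T} ∩ {G,T} = {T} (intersection, +0)
JY@3: {T} ∪ {G} = {G,T} (union, +1)
EIJWYZ@3: {T} ∩ {G,T} = {T} (intersection, +0)
EW@4: {G} ∪ {C} = {C,G} (union, +1)
IZ@4: {C} ∪ {G} = {C,G} (union, +1)
EIWZ@4: {C,G} ∩ {C,G} = {C,G} (intersection, +0)
JY@4: {C} ∪ {A} = {A,C} (union, +1)
EIJWYZ@4: {C,G} ∩ {A,C} = {C} (intersection, +0)
EW@5: {C} ∩ {C} = {C} (intersection, +0)
IZ@5: {T} ∪ {A} = {A,T} (union, +1)
EIWZ@5: {C} ∪ {A,T} = {A,C,T} (union, +1)
JY@5: {G} ∪ {T} = {G,T} (union, +1)
EIJWYZ@5: {A,C,T} ∩ {G,T} = {T} (intersection, +0)
EW@6: {C} ∪ {T} = {C,T} (union, +1)
IZ@6: {A} ∪ {T} = {A,T} (union, +1)
EIWZ@6: {C,T} ∩ {A,T} = {T} (intersection, +0)
JY@6: {C} ∪ {G} = {C,G} (union, +1)
EIJWYZ@6: {T} ∪ {C,G} = {C,G,T} (union, +1)
EW@7: {G} ∪ {A} = {A,G} (union, +1)
IZ@7: {C} ∪ {T} = {C,T} (union, +1)
EIWZ@7: {A,G} ∪ {C,T} = {A,C,G,T} (union, +1)
JY@7: {G} ∪ {C} = {C,G} (union, +1)
EIJWYZ@7: {A,C,G,T} ∩ {C,G} = {C,G} (intersection, +0)
per-site changes: [4, 4, 4, 3, 3, 3, 4, 4]; total = 29

4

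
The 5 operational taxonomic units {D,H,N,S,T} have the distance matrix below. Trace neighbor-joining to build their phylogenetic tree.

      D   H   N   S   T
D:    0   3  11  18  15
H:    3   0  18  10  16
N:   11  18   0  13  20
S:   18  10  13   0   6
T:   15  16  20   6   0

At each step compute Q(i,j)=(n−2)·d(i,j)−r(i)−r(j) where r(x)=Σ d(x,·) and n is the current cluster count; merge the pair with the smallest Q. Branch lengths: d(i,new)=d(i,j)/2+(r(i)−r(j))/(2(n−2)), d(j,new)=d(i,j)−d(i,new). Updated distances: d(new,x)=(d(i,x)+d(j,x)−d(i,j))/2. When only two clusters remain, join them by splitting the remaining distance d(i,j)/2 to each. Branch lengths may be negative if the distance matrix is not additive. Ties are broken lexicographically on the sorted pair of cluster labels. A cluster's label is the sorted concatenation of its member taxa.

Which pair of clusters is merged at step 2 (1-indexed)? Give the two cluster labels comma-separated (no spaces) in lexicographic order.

iteration 1: select S,T (d=6, Q=-86); attach at lengths (4/3, 14/3); label the merged cluster ST
  updated: d(D,ST)=27/2, d(H,ST)=10, d(N,ST)=27/2
iteration 2: select D,H (d=3, Q=-105/2); attach at lengths (5/8, 19/8); label the merged cluster DH
  updated: d(DH,N)=13, d(DH,ST)=41/4
iteration 3: select DH,N (d=13, Q=-147/4); attach at lengths (39/8, 65/8); label the merged cluster DHN
  updated: d(DHN,ST)=43/8
iteration 4: select DHN,ST (d=43/8); attach at lengths (43/16, 43/16); label the merged cluster DHNST
final tree: (((D:5/8,H:19/8):39/8,N:65/8):43/16,(S:4/3,T:14/3):43/16)
total length: 219/8

D,H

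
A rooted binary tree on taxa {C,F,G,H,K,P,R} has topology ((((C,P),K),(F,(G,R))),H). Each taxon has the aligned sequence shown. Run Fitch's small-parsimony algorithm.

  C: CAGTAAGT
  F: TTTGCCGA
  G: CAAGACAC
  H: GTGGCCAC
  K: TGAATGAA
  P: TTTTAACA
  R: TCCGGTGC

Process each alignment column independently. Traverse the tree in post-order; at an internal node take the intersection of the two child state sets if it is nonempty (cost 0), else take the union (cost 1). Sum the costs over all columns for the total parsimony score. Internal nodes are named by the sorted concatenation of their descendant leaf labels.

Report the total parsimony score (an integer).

28

CP@0: {C} ∪ {T} = {C,T} (union, +1)
CKP@0: {C,T} ∩ {T} = {T} (intersection, +0)
GR@0: {C} ∪ {T} = {C,T} (union, +1)
FGR@0: {T} ∩ {C,T} = {T} (intersection, +0)
CFGKPR@0: {T} ∩ {T} = {T} (intersection, +0)
CFGHKPR@0: {T} ∪ {G} = {G,T} (union, +1)
CP@1: {A} ∪ {T} = {A,T} (union, +1)
CKP@1: {A,T} ∪ {G} = {A,G,T} (union, +1)
GR@1: {A} ∪ {C} = {A,C} (union, +1)
FGR@1: {T} ∪ {A,C} = {A,C,T} (union, +1)
CFGKPR@1: {A,G,T} ∩ {A,C,T} = {A,T} (intersection, +0)
CFGHKPR@1: {A,T} ∩ {T} = {T} (intersection, +0)
CP@2: {G} ∪ {T} = {G,T} (union, +1)
CKP@2: {G,T} ∪ {A} = {A,G,T} (union, +1)
GR@2: {A} ∪ {C} = {A,C} (union, +1)
FGR@2: {T} ∪ {A,C} = {A,C,T} (union, +1)
CFGKPR@2: {A,G,T} ∩ {A,C,T} = {A,T} (intersection, +0)
CFGHKPR@2: {A,T} ∪ {G} = {A,G,T} (union, +1)
CP@3: {T} ∩ {T} = {T} (intersection, +0)
CKP@3: {T} ∪ {A} = {A,T} (union, +1)
GR@3: {G} ∩ {G} = {G} (intersection, +0)
FGR@3: {G} ∩ {G} = {G} (intersection, +0)
CFGKPR@3: {A,T} ∪ {G} = {A,G,T} (union, +1)
CFGHKPR@3: {A,G,T} ∩ {G} = {G} (intersection, +0)
CP@4: {A} ∩ {A} = {A} (intersection, +0)
CKP@4: {A} ∪ {T} = {A,T} (union, +1)
GR@4: {A} ∪ {G} = {A,G} (union, +1)
FGR@4: {C} ∪ {A,G} = {A,C,G} (union, +1)
CFGKPR@4: {A,T} ∩ {A,C,G} = {A} (intersection, +0)
CFGHKPR@4: {A} ∪ {C} = {A,C} (union, +1)
CP@5: {A} ∩ {A} = {A} (intersection, +0)
CKP@5: {A} ∪ {G} = {A,G} (union, +1)
GR@5: {C} ∪ {T} = {C,T} (union, +1)
FGR@5: {C} ∩ {C,T} = {C} (intersection, +0)
CFGKPR@5: {A,G} ∪ {C} = {A,C,G} (union, +1)
CFGHKPR@5: {A,C,G} ∩ {C} = {C} (intersection, +0)
CP@6: {G} ∪ {C} = {C,G} (union, +1)
CKP@6: {C,G} ∪ {A} = {A,C,G} (union, +1)
GR@6: {A} ∪ {G} = {A,G} (union, +1)
FGR@6: {G} ∩ {A,G} = {G} (intersection, +0)
CFGKPR@6: {A,C,G} ∩ {G} = {G} (intersection, +0)
CFGHKPR@6: {G} ∪ {A} = {A,G} (union, +1)
CP@7: {T} ∪ {A} = {A,T} (union, +1)
CKP@7: {A,T} ∩ {A} = {A} (intersection, +0)
GR@7: {C} ∩ {C} = {C} (intersection, +0)
FGR@7: {A} ∪ {C} = {A,C} (union, +1)
CFGKPR@7: {A} ∩ {A,C} = {A} (intersection, +0)
CFGHKPR@7: {A} ∪ {C} = {A,C} (union, +1)
per-site changes: [3, 4, 5, 2, 4, 3, 4, 3]; total = 28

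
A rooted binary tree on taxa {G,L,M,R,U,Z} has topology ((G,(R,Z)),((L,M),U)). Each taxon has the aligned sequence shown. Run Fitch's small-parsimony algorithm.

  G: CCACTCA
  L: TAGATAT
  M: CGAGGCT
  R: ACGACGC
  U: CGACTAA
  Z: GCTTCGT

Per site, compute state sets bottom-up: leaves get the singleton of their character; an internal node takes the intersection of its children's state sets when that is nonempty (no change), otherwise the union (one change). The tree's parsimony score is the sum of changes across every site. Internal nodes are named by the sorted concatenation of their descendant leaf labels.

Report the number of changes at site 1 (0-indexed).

RZ@0: {A} ∪ {G} = {A,G} (union, +1)
GRZ@0: {C} ∪ {A,G} = {A,C,G} (union, +1)
LM@0: {T} ∪ {C} = {C,T} (union, +1)
LMU@0: {C,T} ∩ {C} = {C} (intersection, +0)
GLMRUZ@0: {A,C,G} ∩ {C} = {C} (intersection, +0)
RZ@1: {C} ∩ {C} = {C} (intersection, +0)
GRZ@1: {C} ∩ {C} = {C} (intersection, +0)
LM@1: {A} ∪ {G} = {A,G} (union, +1)
LMU@1: {A,G} ∩ {G} = {G} (intersection, +0)
GLMRUZ@1: {C} ∪ {G} = {C,G} (union, +1)
RZ@2: {G} ∪ {T} = {G,T} (union, +1)
GRZ@2: {A} ∪ {G,T} = {A,G,T} (union, +1)
LM@2: {G} ∪ {A} = {A,G} (union, +1)
LMU@2: {A,G} ∩ {A} = {A} (intersection, +0)
GLMRUZ@2: {A,G,T} ∩ {A} = {A} (intersection, +0)
RZ@3: {A} ∪ {T} = {A,T} (union, +1)
GRZ@3: {C} ∪ {A,T} = {A,C,T} (union, +1)
LM@3: {A} ∪ {G} = {A,G} (union, +1)
LMU@3: {A,G} ∪ {C} = {A,C,G} (union, +1)
GLMRUZ@3: {A,C,T} ∩ {A,C,G} = {A,C} (intersection, +0)
RZ@4: {C} ∩ {C} = {C} (intersection, +0)
GRZ@4: {T} ∪ {C} = {C,T} (union, +1)
LM@4: {T} ∪ {G} = {G,T} (union, +1)
LMU@4: {G,T} ∩ {T} = {T} (intersection, +0)
GLMRUZ@4: {C,T} ∩ {T} = {T} (intersection, +0)
RZ@5: {G} ∩ {G} = {G} (intersection, +0)
GRZ@5: {C} ∪ {G} = {C,G} (union, +1)
LM@5: {A} ∪ {C} = {A,C} (union, +1)
LMU@5: {A,C} ∩ {A} = {A} (intersection, +0)
GLMRUZ@5: {C,G} ∪ {A} = {A,C,G} (union, +1)
RZ@6: {C} ∪ {T} = {C,T} (union, +1)
GRZ@6: {A} ∪ {C,T} = {A,C,T} (union, +1)
LM@6: {T} ∩ {T} = {T} (intersection, +0)
LMU@6: {T} ∪ {A} = {A,T} (union, +1)
GLMRUZ@6: {A,C,T} ∩ {A,T} = {A,T} (intersection, +0)
per-site changes: [3, 2, 3, 4, 2, 3, 3]; total = 20

2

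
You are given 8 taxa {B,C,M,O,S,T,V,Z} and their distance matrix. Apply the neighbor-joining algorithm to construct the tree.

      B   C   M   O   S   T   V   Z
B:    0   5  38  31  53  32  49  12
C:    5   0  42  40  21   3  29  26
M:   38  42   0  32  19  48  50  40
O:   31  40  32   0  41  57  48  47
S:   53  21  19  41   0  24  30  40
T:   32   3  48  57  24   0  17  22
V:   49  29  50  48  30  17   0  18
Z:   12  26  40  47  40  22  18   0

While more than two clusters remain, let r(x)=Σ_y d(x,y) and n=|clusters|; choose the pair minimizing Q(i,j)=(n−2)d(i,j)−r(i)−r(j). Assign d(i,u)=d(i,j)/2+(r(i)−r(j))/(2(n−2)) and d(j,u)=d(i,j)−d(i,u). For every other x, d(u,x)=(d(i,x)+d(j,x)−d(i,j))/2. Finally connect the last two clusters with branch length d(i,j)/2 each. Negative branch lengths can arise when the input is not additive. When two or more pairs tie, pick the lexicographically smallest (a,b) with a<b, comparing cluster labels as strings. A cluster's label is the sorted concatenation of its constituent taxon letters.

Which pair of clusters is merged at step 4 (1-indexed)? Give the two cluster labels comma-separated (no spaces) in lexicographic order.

BC,MOS

1. join M+S (d=19, Q=-383) ⇒ MS; edges |M|=155/12, |S|=73/12
  updated: d(B,MS)=36, d(C,MS)=22, d(MS,O)=27, d(MS,T)=53/2, d(MS,V)=61/2, d(MS,Z)=61/2
2. join MS+O (d=27, Q=-575/2) ⇒ MOS; edges |MS|=23/4, |O|=85/4
  updated: d(B,MOS)=20, d(C,MOS)=35/2, d(MOS,T)=113/4, d(MOS,V)=103/4, d(MOS,Z)=101/4
3. join B+C (d=5, Q=-357/2) ⇒ BC; edges |B|=115/16, |C|=-35/16
  updated: d(BC,MOS)=65/4, d(BC,T)=15, d(BC,V)=73/2, d(BC,Z)=33/2
4. join BC+MOS (d=65/4, Q=-131) ⇒ BCMOS; edges |BC|=25/4, |MOS|=10
  updated: d(BCMOS,T)=27/2, d(BCMOS,V)=23, d(BCMOS,Z)=51/4
5. join BCMOS+Z (d=51/4, Q=-153/2) ⇒ BCMOSZ; edges |BCMOS|=11/2, |Z|=29/4
  updated: d(BCMOSZ,T)=91/8, d(BCMOSZ,V)=113/8
6. join BCMOSZ+T (d=91/8, Q=-85/2) ⇒ BCMOSTZ; edges |BCMOSZ|=17/4, |T|=57/8
  updated: d(BCMOSTZ,V)=79/8
7. join BCMOSTZ+V (d=79/8) ⇒ BCMOSTVZ; edges |BCMOSTZ|=79/16, |V|=79/16
final tree: (((((B:115/16,C:-35/16):25/4,((M:155/12,S:73/12):23/4,O:85/4):10):11/2,Z:29/4):17/4,T:57/8):79/16,V:79/16)
total length: 405/4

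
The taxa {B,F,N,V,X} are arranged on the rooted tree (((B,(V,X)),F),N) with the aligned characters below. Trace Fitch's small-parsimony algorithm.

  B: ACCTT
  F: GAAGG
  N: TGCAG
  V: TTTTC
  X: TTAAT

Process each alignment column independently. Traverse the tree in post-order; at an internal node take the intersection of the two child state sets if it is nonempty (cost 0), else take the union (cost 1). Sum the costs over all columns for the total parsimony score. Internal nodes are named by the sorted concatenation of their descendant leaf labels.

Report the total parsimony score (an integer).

VX@0: {T} ∩ {T} = {T} (intersection, +0)
BVX@0: {A} ∪ {T} = {A,T} (union, +1)
BFVX@0: {A,T} ∪ {G} = {A,G,T} (union, +1)
BFNVX@0: {A,G,T} ∩ {T} = {T} (intersection, +0)
VX@1: {T} ∩ {T} = {T} (intersection, +0)
BVX@1: {C} ∪ {T} = {C,T} (union, +1)
BFVX@1: {C,T} ∪ {A} = {A,C,T} (union, +1)
BFNVX@1: {A,C,T} ∪ {G} = {A,C,G,T} (union, +1)
VX@2: {T} ∪ {A} = {A,T} (union, +1)
BVX@2: {C} ∪ {A,T} = {A,C,T} (union, +1)
BFVX@2: {A,C,T} ∩ {A} = {A} (intersection, +0)
BFNVX@2: {A} ∪ {C} = {A,C} (union, +1)
VX@3: {T} ∪ {A} = {A,T} (union, +1)
BVX@3: {T} ∩ {A,T} = {T} (intersection, +0)
BFVX@3: {T} ∪ {G} = {G,T} (union, +1)
BFNVX@3: {G,T} ∪ {A} = {A,G,T} (union, +1)
VX@4: {C} ∪ {T} = {C,T} (union, +1)
BVX@4: {T} ∩ {C,T} = {T} (intersection, +0)
BFVX@4: {T} ∪ {G} = {G,T} (union, +1)
BFNVX@4: {G,T} ∩ {G} = {G} (intersection, +0)
per-site changes: [2, 3, 3, 3, 2]; total = 13

13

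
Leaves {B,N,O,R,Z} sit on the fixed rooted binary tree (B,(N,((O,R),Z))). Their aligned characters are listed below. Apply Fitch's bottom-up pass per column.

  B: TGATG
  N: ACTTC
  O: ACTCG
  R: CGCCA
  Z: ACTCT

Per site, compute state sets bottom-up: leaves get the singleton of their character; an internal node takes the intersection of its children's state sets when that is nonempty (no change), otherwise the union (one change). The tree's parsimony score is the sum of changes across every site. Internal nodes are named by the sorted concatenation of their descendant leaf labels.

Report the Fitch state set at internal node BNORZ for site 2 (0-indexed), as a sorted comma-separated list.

A,T

[col 0] OR: children O:{A}, R:{C} ∪→ {A,C}; cost 1
[col 0] ORZ: children OR:{A,C}, Z:{A} ∩→ {A}; cost 0
[col 0] NORZ: children N:{A}, ORZ:{A} ∩→ {A}; cost 0
[col 0] BNORZ: children B:{T}, NORZ:{A} ∪→ {A,T}; cost 1
[col 1] OR: children O:{C}, R:{G} ∪→ {C,G}; cost 1
[col 1] ORZ: children OR:{C,G}, Z:{C} ∩→ {C}; cost 0
[col 1] NORZ: children N:{C}, ORZ:{C} ∩→ {C}; cost 0
[col 1] BNORZ: children B:{G}, NORZ:{C} ∪→ {C,G}; cost 1
[col 2] OR: children O:{T}, R:{C} ∪→ {C,T}; cost 1
[col 2] ORZ: children OR:{C,T}, Z:{T} ∩→ {T}; cost 0
[col 2] NORZ: children N:{T}, ORZ:{T} ∩→ {T}; cost 0
[col 2] BNORZ: children B:{A}, NORZ:{T} ∪→ {A,T}; cost 1
[col 3] OR: children O:{C}, R:{C} ∩→ {C}; cost 0
[col 3] ORZ: children OR:{C}, Z:{C} ∩→ {C}; cost 0
[col 3] NORZ: children N:{T}, ORZ:{C} ∪→ {C,T}; cost 1
[col 3] BNORZ: children B:{T}, NORZ:{C,T} ∩→ {T}; cost 0
[col 4] OR: children O:{G}, R:{A} ∪→ {A,G}; cost 1
[col 4] ORZ: children OR:{A,G}, Z:{T} ∪→ {A,G,T}; cost 1
[col 4] NORZ: children N:{C}, ORZ:{A,G,T} ∪→ {A,C,G,T}; cost 1
[col 4] BNORZ: children B:{G}, NORZ:{A,C,G,T} ∩→ {G}; cost 0
per-site changes: [2, 2, 2, 1, 3]; total = 10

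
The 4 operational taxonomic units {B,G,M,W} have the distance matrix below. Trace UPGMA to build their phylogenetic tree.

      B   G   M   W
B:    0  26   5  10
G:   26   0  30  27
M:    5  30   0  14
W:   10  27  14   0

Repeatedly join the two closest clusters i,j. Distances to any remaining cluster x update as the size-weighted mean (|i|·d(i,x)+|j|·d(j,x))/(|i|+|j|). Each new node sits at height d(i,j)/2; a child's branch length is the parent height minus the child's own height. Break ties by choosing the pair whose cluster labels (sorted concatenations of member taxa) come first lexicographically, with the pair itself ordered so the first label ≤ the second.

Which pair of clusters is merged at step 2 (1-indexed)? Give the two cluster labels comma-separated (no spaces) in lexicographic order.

BM,W

iteration 1: select B,M (d=5); attach at lengths (5/2, 5/2); label the merged cluster BM
  updated: d(BM,G)=28, d(BM,W)=12
iteration 2: select BM,W (d=12); attach at lengths (7/2, 6); label the merged cluster BMW
  updated: d(BMW,G)=83/3
iteration 3: select BMW,G (d=83/3); attach at lengths (47/6, 83/6); label the merged cluster BGMW
final tree: (((B:5/2,M:5/2):7/2,W:6):47/6,G:83/6)
total length: 217/6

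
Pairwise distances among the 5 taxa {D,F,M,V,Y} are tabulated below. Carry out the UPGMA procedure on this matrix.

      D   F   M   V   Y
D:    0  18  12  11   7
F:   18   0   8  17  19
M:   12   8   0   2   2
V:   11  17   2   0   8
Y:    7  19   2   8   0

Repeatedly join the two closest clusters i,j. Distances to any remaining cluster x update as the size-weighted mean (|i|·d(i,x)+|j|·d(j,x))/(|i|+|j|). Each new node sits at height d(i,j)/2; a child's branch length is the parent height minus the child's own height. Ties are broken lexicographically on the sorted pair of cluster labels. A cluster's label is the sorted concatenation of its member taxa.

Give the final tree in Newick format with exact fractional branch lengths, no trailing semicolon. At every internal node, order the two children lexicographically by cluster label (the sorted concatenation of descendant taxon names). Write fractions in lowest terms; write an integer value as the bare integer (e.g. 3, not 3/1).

((D:5,((M:1,V:1):3/2,Y:5/2):5/2):11/4,F:31/4)

iteration 1: select M,V (d=2); attach at lengths (1, 1); label the merged cluster MV
  updated: d(D,MV)=23/2, d(F,MV)=25/2, d(MV,Y)=5
iteration 2: select MV,Y (d=5); attach at lengths (3/2, 5/2); label the merged cluster MVY
  updated: d(D,MVY)=10, d(F,MVY)=44/3
iteration 3: select D,MVY (d=10); attach at lengths (5, 5/2); label the merged cluster DMVY
  updated: d(DMVY,F)=31/2
iteration 4: select DMVY,F (d=31/2); attach at lengths (11/4, 31/4); label the merged cluster DFMVY
final tree: ((D:5,((M:1,V:1):3/2,Y:5/2):5/2):11/4,F:31/4)
total length: 24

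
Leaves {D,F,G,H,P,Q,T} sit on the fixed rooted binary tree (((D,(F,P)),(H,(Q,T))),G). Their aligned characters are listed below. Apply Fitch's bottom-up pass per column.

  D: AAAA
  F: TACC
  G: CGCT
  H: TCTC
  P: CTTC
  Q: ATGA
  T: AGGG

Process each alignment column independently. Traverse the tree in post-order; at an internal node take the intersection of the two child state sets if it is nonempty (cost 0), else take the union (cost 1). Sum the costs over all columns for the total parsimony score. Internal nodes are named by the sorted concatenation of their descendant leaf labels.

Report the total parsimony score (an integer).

[col 0] FP: children F:{T}, P:{C} ∪→ {C,T}; cost 1
[col 0] DFP: children D:{A}, FP:{C,T} ∪→ {A,C,T}; cost 1
[col 0] QT: children Q:{A}, T:{A} ∩→ {A}; cost 0
[col 0] HQT: children H:{T}, QT:{A} ∪→ {A,T}; cost 1
[col 0] DFHPQT: children DFP:{A,C,T}, HQT:{A,T} ∩→ {A,T}; cost 0
[col 0] DFGHPQT: children DFHPQT:{A,T}, G:{C} ∪→ {A,C,T}; cost 1
[col 1] FP: children F:{A}, P:{T} ∪→ {A,T}; cost 1
[col 1] DFP: children D:{A}, FP:{A,T} ∩→ {A}; cost 0
[col 1] QT: children Q:{T}, T:{G} ∪→ {G,T}; cost 1
[col 1] HQT: children H:{C}, QT:{G,T} ∪→ {C,G,T}; cost 1
[col 1] DFHPQT: children DFP:{A}, HQT:{C,G,T} ∪→ {A,C,G,T}; cost 1
[col 1] DFGHPQT: children DFHPQT:{A,C,G,T}, G:{G} ∩→ {G}; cost 0
[col 2] FP: children F:{C}, P:{T} ∪→ {C,T}; cost 1
[col 2] DFP: children D:{A}, FP:{C,T} ∪→ {A,C,T}; cost 1
[col 2] QT: children Q:{G}, T:{G} ∩→ {G}; cost 0
[col 2] HQT: children H:{T}, QT:{G} ∪→ {G,T}; cost 1
[col 2] DFHPQT: children DFP:{A,C,T}, HQT:{G,T} ∩→ {T}; cost 0
[col 2] DFGHPQT: children DFHPQT:{T}, G:{C} ∪→ {C,T}; cost 1
[col 3] FP: children F:{C}, P:{C} ∩→ {C}; cost 0
[col 3] DFP: children D:{A}, FP:{C} ∪→ {A,C}; cost 1
[col 3] QT: children Q:{A}, T:{G} ∪→ {A,G}; cost 1
[col 3] HQT: children H:{C}, QT:{A,G} ∪→ {A,C,G}; cost 1
[col 3] DFHPQT: children DFP:{A,C}, HQT:{A,C,G} ∩→ {A,C}; cost 0
[col 3] DFGHPQT: children DFHPQT:{A,C}, G:{T} ∪→ {A,C,T}; cost 1
per-site changes: [4, 4, 4, 4]; total = 16

16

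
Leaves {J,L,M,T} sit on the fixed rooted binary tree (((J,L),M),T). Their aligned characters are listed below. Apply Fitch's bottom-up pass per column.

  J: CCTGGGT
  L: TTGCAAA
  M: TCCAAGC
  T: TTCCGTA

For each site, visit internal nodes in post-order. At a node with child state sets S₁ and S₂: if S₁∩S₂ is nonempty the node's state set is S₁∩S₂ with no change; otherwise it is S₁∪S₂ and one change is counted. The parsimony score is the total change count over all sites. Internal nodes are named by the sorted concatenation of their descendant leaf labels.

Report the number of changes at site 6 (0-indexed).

[col 0] JL: children J:{C}, L:{T} ∪→ {C,T}; cost 1
[col 0] JLM: children JL:{C,T}, M:{T} ∩→ {T}; cost 0
[col 0] JLMT: children JLM:{T}, T:{T} ∩→ {T}; cost 0
[col 1] JL: children J:{C}, L:{T} ∪→ {C,T}; cost 1
[col 1] JLM: children JL:{C,T}, M:{C} ∩→ {C}; cost 0
[col 1] JLMT: children JLM:{C}, T:{T} ∪→ {C,T}; cost 1
[col 2] JL: children J:{T}, L:{G} ∪→ {G,T}; cost 1
[col 2] JLM: children JL:{G,T}, M:{C} ∪→ {C,G,T}; cost 1
[col 2] JLMT: children JLM:{C,G,T}, T:{C} ∩→ {C}; cost 0
[col 3] JL: children J:{G}, L:{C} ∪→ {C,G}; cost 1
[col 3] JLM: children JL:{C,G}, M:{A} ∪→ {A,C,G}; cost 1
[col 3] JLMT: children JLM:{A,C,G}, T:{C} ∩→ {C}; cost 0
[col 4] JL: children J:{G}, L:{A} ∪→ {A,G}; cost 1
[col 4] JLM: children JL:{A,G}, M:{A} ∩→ {A}; cost 0
[col 4] JLMT: children JLM:{A}, T:{G} ∪→ {A,G}; cost 1
[col 5] JL: children J:{G}, L:{A} ∪→ {A,G}; cost 1
[col 5] JLM: children JL:{A,G}, M:{G} ∩→ {G}; cost 0
[col 5] JLMT: children JLM:{G}, T:{T} ∪→ {G,T}; cost 1
[col 6] JL: children J:{T}, L:{A} ∪→ {A,T}; cost 1
[col 6] JLM: children JL:{A,T}, M:{C} ∪→ {A,C,T}; cost 1
[col 6] JLMT: children JLM:{A,C,T}, T:{A} ∩→ {A}; cost 0
per-site changes: [1, 2, 2, 2, 2, 2, 2]; total = 13

2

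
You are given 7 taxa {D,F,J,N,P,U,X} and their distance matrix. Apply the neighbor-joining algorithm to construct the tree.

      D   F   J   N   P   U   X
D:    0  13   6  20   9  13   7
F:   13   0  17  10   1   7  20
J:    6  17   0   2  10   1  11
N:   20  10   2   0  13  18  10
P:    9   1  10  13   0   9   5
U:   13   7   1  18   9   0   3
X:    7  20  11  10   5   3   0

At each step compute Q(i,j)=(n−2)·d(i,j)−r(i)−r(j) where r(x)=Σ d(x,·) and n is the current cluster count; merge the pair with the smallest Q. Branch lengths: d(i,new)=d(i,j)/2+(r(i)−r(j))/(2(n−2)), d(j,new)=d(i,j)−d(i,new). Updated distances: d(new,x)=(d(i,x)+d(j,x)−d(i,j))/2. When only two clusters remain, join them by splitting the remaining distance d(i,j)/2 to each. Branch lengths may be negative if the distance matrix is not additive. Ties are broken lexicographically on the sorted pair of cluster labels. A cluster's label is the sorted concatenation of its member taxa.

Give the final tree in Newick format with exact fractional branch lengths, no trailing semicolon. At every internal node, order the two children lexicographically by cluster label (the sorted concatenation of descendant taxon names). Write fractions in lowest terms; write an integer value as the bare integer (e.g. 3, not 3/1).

(((D:89/16,(F:13/5,P:-8/5):79/16):15/16,(J:-5/2,N:9/2):85/16):35/32,(U:19/12,X:17/12):35/32)

1. join F+P (d=1, Q=-110) ⇒ FP; edges |F|=13/5, |P|=-8/5
  updated: d(D,FP)=21/2, d(FP,J)=13, d(FP,N)=11, d(FP,U)=15/2, d(FP,X)=12
2. join J+N (d=2, Q=-86) ⇒ JN; edges |J|=-5/2, |N|=9/2
  updated: d(D,JN)=12, d(FP,JN)=11, d(JN,U)=17/2, d(JN,X)=19/2
3. join U+X (d=3, Q=-109/2) ⇒ UX; edges |U|=19/12, |X|=17/12
  updated: d(D,UX)=17/2, d(FP,UX)=33/4, d(JN,UX)=15/2
4. join D+FP (d=21/2, Q=-159/4) ⇒ DFP; edges |D|=89/16, |FP|=79/16
  updated: d(DFP,JN)=25/4, d(DFP,UX)=25/8
5. join DFP+JN (d=25/4, Q=-135/8) ⇒ DFJNP; edges |DFP|=15/16, |JN|=85/16
  updated: d(DFJNP,UX)=35/16
6. join DFJNP+UX (d=35/16) ⇒ DFJNPUX; edges |DFJNP|=35/32, |UX|=35/32
final tree: (((D:89/16,(F:13/5,P:-8/5):79/16):15/16,(J:-5/2,N:9/2):85/16):35/32,(U:19/12,X:17/12):35/32)
total length: 399/16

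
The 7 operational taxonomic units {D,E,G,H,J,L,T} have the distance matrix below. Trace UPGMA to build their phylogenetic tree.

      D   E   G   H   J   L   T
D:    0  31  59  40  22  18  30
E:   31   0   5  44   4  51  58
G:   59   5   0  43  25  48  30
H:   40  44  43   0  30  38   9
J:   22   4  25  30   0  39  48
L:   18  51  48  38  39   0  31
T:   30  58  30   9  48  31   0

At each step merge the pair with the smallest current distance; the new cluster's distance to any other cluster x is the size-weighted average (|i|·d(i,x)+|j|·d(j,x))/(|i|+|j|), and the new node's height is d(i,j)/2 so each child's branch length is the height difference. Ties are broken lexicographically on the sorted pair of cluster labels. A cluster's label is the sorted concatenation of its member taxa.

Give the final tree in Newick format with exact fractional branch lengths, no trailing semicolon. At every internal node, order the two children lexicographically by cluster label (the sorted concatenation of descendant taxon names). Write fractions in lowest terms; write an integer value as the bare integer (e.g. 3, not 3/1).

(((D:9,L:9):67/8,(H:9/2,T:9/2):103/8):43/12,((E:2,J:2):11/2,G:15/2):323/24)

iteration 1: select E,J (d=4); attach at lengths (2, 2); label the merged cluster EJ
  updated: d(D,EJ)=53/2, d(EJ,G)=15, d(EJ,H)=37, d(EJ,L)=45, d(EJ,T)=53
iteration 2: select H,T (d=9); attach at lengths (9/2, 9/2); label the merged cluster HT
  updated: d(D,HT)=35, d(EJ,HT)=45, d(G,HT)=73/2, d(HT,L)=69/2
iteration 3: select EJ,G (d=15); attach at lengths (11/2, 15/2); label the merged cluster EGJ
  updated: d(D,EGJ)=112/3, d(EGJ,HT)=253/6, d(EGJ,L)=46
iteration 4: select D,L (d=18); attach at lengths (9, 9); label the merged cluster DL
  updated: d(DL,EGJ)=125/3, d(DL,HT)=139/4
iteration 5: select DL,HT (d=139/4); attach at lengths (67/8, 103/8); label the merged cluster DHLT
  updated: d(DHLT,EGJ)=503/12
iteration 6: select DHLT,EGJ (d=503/12); attach at lengths (43/12, 323/24); label the merged cluster DEGHJLT
final tree: (((D:9,L:9):67/8,(H:9/2,T:9/2):103/8):43/12,((E:2,J:2):11/2,G:15/2):323/24)
total length: 1975/24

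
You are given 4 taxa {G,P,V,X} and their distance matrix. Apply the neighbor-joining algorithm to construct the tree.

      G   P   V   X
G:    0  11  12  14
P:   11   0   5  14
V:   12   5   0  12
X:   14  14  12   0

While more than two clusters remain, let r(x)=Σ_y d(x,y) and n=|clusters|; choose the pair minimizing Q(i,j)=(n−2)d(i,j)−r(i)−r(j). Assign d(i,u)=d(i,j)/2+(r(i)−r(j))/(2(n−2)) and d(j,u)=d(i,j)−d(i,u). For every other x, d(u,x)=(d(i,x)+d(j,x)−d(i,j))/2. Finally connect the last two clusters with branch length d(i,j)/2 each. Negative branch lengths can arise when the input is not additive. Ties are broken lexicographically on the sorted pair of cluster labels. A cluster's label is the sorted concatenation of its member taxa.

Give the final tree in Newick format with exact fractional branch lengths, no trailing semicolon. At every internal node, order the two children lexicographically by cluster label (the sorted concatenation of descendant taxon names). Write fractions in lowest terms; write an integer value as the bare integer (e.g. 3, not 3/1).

(((G:25/4,X:31/4):11/4,P:11/4):9/8,V:9/8)

iteration 1: select G,X (d=14, Q=-49); attach at lengths (25/4, 31/4); label the merged cluster GX
  updated: d(GX,P)=11/2, d(GX,V)=5
iteration 2: select GX,P (d=11/2, Q=-31/2); attach at lengths (11/4, 11/4); label the merged cluster GPX
  updated: d(GPX,V)=9/4
iteration 3: select GPX,V (d=9/4); attach at lengths (9/8, 9/8); label the merged cluster GPVX
final tree: (((G:25/4,X:31/4):11/4,P:11/4):9/8,V:9/8)
total length: 87/4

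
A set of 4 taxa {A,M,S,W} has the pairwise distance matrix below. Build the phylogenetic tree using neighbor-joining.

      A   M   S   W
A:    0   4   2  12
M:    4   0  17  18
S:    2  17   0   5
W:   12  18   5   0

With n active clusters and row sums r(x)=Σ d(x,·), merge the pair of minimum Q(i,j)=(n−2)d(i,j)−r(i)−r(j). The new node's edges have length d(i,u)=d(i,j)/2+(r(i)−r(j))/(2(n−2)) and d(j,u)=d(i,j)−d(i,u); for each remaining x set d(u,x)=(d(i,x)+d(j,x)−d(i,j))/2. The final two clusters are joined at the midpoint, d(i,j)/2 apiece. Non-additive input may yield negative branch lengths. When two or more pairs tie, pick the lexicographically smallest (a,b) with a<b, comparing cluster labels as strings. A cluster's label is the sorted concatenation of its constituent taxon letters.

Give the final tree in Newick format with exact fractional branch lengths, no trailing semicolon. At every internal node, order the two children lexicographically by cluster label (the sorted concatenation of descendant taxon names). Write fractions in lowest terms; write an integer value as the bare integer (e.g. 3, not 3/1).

(((A:-13/4,M:29/4):31/4,S:-1/4):21/8,W:21/8)

iteration 1: select A,M (d=4, Q=-49); attach at lengths (-13/4, 29/4); label the merged cluster AM
  updated: d(AM,S)=15/2, d(AM,W)=13
iteration 2: select AM,S (d=15/2, Q=-51/2); attach at lengths (31/4, -1/4); label the merged cluster AMS
  updated: d(AMS,W)=21/4
iteration 3: select AMS,W (d=21/4); attach at lengths (21/8, 21/8); label the merged cluster AMSW
final tree: (((A:-13/4,M:29/4):31/4,S:-1/4):21/8,W:21/8)
total length: 67/4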